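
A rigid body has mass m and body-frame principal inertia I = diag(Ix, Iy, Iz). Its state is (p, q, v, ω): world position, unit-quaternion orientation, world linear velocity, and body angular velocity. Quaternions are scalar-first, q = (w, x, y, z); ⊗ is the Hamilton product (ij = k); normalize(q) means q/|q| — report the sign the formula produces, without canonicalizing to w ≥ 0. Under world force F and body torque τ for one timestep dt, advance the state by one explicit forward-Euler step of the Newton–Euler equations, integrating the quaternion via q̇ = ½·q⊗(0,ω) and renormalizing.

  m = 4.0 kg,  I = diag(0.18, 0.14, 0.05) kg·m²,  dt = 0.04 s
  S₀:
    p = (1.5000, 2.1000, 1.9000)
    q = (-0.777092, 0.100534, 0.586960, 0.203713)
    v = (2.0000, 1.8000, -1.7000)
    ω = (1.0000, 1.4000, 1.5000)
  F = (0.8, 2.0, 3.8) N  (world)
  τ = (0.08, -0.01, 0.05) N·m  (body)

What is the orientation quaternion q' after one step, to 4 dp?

q' = (-0.8008, 0.0968, 0.5657, 0.1713)

2q̇ = q⊗(0,ω) = (-1.2278475, -0.1818502, -1.0350168, -1.6118504)
updated quaternion q' = (-0.8008, 0.0968, 0.5657, 0.1713)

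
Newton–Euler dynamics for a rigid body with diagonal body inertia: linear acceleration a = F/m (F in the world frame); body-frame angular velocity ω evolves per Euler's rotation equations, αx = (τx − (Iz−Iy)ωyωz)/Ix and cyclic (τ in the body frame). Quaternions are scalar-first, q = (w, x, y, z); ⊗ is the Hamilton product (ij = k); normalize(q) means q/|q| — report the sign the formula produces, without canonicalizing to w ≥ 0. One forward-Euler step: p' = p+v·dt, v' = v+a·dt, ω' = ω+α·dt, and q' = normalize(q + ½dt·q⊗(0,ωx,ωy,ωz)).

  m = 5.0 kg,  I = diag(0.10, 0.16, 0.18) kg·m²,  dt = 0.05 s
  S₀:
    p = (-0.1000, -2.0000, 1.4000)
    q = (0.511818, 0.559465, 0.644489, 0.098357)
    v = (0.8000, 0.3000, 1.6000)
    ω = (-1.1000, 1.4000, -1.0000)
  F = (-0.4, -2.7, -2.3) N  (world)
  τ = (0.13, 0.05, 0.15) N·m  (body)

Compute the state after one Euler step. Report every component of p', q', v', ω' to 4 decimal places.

p' = (-0.0600, -1.9850, 1.4800)
q' = (0.5064, 0.5252, 0.6728, 0.1227)
v' = (0.7960, 0.2730, 1.5770)
ω' = (-1.0210, 1.4431, -0.9327)

p' = p + v·dt = (-0.0600, -1.9850, 1.4800)
v' = v + a·dt = (0.7960, 0.2730, 1.5770)
α = I⁻¹(τ − ω×Iω) = (1.5800, 0.8625, 1.3467)
new body rate ω' = (-1.0210, 1.4431, -0.9327)
2q̇ = q⊗(0,ω) = (-0.1885161, -1.3451886, 1.1678175, 0.9803709)
q + ½dt·q⊗(0,ω), renormalized = (0.5064, 0.5252, 0.6728, 0.1227)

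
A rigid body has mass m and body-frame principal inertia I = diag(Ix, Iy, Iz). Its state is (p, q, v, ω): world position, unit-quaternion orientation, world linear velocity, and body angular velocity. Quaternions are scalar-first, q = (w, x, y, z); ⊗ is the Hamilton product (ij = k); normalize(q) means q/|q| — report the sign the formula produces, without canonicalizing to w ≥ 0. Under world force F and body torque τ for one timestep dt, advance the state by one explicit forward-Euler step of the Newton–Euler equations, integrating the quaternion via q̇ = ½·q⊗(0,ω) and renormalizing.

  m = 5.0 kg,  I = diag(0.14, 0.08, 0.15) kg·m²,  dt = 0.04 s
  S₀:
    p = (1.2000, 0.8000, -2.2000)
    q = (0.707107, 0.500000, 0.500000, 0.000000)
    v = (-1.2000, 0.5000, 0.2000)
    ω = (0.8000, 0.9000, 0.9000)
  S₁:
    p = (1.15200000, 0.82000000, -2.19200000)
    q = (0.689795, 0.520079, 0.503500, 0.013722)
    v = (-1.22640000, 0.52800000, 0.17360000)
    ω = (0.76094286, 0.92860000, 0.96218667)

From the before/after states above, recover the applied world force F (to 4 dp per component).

F = (-3.3000, 3.5000, -3.3000)

velocity change Δv = (-0.02640000, 0.02800000, -0.02640000)
m·(v₁−v₀)/dt = (-3.3000, 3.5000, -3.3000)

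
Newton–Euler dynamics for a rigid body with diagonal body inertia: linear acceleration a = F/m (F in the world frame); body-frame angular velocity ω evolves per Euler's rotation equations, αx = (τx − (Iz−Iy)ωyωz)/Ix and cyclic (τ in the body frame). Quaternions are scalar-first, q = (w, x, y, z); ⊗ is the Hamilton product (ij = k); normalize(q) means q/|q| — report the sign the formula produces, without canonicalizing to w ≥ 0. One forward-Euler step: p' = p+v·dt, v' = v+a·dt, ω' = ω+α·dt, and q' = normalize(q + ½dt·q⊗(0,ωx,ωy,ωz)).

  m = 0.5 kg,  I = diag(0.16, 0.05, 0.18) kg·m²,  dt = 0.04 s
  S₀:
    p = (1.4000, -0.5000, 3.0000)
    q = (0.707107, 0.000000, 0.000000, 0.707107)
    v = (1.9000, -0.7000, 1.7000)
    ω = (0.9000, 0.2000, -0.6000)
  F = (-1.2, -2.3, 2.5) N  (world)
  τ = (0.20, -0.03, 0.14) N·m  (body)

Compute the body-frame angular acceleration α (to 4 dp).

α = (1.3475, -0.8160, 0.8878)

gyro term ω×Iω = (-0.0156, 0.0108, -0.0198)
α = I⁻¹(τ − ω×Iω) = (1.3475, -0.8160, 0.8878)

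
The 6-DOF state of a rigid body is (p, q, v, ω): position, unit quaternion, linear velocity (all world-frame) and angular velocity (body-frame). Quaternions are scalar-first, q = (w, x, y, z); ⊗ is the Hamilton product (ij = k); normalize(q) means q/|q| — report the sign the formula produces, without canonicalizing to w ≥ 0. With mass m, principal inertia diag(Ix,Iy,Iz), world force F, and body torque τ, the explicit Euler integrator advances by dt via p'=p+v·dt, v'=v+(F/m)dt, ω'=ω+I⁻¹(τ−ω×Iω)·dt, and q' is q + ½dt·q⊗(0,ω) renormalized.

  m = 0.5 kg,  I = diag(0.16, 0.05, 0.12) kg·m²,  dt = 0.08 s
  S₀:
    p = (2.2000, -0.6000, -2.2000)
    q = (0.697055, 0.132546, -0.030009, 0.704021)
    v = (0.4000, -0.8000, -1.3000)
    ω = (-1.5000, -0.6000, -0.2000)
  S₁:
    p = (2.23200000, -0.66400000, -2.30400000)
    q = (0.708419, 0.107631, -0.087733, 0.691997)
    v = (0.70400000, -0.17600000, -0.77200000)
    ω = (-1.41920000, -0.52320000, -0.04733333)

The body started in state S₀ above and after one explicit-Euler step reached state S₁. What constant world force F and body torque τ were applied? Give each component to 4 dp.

Δω = ω₁−ω₀ = (0.08080000, 0.07680000, 0.15266667)
gyro term ω₀×Iω₀ = (0.0084, 0.0120, -0.0990)
τ = I·(Δω/dt) + ω₀×(Iω₀) = (0.1700, 0.0600, 0.1300)
Δv = v₁−v₀ = (0.30400000, 0.62400000, 0.52800000)
m·(v₁−v₀)/dt = (1.9000, 3.9000, 3.3000)

F = (1.9000, 3.9000, 3.3000)
τ = (0.1700, 0.0600, 0.1300)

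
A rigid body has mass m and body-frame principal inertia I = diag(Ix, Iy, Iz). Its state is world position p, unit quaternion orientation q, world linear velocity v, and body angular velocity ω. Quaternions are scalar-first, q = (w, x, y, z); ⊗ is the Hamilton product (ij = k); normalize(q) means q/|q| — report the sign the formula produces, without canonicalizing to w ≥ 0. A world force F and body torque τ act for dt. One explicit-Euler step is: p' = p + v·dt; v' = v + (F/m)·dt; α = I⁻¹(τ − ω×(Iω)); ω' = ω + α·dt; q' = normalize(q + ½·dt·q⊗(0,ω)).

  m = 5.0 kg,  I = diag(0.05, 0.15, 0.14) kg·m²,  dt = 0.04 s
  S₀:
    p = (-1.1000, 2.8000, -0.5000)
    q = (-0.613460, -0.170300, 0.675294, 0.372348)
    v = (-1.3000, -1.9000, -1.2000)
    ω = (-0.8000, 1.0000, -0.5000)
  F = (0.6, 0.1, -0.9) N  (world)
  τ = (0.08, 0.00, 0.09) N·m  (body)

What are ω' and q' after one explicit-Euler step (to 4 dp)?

ω' = (-0.7400, 1.0096, -0.4514)
q' = (-0.6257, -0.1746, 0.6551, 0.3857)

gyro term ω×Iω = (0.0050, -0.0360, -0.0800)
angular accel α = (1.5000, 0.2400, 1.2143)
ω' = ω + α·dt = (-0.7400, 1.0096, -0.4514)
2q̇ = q⊗(0,ω) = (-0.6253600, -0.2192270, -0.9964884, 0.6766652)
updated quaternion q' = (-0.6257, -0.1746, 0.6551, 0.3857)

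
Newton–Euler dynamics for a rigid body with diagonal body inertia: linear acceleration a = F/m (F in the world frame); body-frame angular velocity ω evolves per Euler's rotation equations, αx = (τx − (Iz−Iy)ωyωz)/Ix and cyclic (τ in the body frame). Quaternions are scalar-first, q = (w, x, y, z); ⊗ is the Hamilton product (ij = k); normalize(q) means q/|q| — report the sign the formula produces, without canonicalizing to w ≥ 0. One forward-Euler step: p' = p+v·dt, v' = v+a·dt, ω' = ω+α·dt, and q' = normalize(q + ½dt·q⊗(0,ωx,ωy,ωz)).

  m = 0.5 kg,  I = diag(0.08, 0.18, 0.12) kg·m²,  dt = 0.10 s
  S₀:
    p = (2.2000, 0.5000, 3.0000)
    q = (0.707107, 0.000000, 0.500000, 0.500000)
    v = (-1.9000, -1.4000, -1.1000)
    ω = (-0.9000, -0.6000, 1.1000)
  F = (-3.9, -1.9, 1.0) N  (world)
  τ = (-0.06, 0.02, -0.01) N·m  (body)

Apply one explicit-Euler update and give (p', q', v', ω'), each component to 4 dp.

p' = (2.0100, 0.3600, 2.8900)
q' = (0.6925, 0.0106, 0.4549, 0.5597)
v' = (-2.6800, -1.7800, -0.9000)
ω' = (-1.0245, -0.6109, 1.0467)

a = (-7.8000, -3.8000, 2.0000)
new position p' = (2.0100, 0.3600, 2.8900)
v' = v + a·dt = (-2.6800, -1.7800, -0.9000)
gyro term ω×Iω = (0.0396, 0.0396, 0.0540)
angular accel α = (-1.2450, -0.1089, -0.5333)
new body rate ω' = (-1.0245, -0.6109, 1.0467)
q⊗(0,ω) = (-0.2500000, 0.2136037, -0.8742642, 1.2278177)
q' = normalize(q + ½dt·q⊗(0,ω)) = (0.6925, 0.0106, 0.4549, 0.5597)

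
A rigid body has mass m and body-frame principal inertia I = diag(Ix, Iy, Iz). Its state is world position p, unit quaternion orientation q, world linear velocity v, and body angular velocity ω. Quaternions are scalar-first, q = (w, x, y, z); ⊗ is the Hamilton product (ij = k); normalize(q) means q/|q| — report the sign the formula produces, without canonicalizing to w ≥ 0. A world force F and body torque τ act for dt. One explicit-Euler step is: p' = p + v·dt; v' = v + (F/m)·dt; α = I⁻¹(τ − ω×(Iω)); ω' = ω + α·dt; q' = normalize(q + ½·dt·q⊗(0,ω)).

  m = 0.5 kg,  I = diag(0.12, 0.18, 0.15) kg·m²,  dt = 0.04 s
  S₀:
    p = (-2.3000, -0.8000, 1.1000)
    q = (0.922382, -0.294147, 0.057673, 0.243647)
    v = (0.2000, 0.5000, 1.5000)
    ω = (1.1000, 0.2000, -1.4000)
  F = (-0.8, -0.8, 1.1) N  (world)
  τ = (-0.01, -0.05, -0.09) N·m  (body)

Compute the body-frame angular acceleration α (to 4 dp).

α = (-0.1533, -0.5344, -0.6880)

precession coupling ω×(Iω) = (0.0084, 0.0462, 0.0132)
angular accel α = (-0.1533, -0.5344, -0.6880)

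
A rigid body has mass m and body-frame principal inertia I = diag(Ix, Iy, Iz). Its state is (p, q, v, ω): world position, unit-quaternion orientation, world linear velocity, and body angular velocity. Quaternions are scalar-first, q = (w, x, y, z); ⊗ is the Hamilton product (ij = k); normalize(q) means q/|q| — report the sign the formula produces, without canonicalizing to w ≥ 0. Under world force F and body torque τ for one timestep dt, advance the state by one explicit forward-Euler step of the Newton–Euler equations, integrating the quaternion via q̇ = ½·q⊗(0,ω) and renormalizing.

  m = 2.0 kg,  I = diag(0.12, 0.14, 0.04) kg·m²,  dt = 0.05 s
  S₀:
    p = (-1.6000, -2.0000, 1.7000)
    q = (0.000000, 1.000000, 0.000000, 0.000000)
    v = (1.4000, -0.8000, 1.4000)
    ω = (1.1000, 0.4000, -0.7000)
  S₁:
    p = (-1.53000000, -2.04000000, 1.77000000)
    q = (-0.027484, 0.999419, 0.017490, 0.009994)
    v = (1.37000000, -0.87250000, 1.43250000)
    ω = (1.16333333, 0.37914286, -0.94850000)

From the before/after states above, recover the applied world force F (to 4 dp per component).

velocity change Δv = (-0.03000000, -0.07250000, 0.03250000)
F = m·Δv/dt = (-1.2000, -2.9000, 1.3000)

F = (-1.2000, -2.9000, 1.3000)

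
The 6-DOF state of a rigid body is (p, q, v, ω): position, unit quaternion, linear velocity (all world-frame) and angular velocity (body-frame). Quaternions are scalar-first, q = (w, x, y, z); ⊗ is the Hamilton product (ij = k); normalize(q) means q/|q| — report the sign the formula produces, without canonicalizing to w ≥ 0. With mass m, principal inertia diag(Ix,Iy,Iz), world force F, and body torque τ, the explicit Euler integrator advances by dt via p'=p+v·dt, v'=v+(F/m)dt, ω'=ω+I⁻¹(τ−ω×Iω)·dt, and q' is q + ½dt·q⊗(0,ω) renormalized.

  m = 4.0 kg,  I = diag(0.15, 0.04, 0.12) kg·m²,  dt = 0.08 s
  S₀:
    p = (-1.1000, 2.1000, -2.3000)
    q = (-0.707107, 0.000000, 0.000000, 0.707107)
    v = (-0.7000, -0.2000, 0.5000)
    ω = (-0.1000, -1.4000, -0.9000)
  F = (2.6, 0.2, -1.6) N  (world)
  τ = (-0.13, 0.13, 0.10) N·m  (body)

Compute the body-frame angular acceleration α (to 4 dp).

α = (-1.5387, 3.1825, 0.9617)

ω×(Iω) gyroscopic = (0.1008, 0.0027, -0.0154)
α = I⁻¹(τ − ω×Iω) = (-1.5387, 3.1825, 0.9617)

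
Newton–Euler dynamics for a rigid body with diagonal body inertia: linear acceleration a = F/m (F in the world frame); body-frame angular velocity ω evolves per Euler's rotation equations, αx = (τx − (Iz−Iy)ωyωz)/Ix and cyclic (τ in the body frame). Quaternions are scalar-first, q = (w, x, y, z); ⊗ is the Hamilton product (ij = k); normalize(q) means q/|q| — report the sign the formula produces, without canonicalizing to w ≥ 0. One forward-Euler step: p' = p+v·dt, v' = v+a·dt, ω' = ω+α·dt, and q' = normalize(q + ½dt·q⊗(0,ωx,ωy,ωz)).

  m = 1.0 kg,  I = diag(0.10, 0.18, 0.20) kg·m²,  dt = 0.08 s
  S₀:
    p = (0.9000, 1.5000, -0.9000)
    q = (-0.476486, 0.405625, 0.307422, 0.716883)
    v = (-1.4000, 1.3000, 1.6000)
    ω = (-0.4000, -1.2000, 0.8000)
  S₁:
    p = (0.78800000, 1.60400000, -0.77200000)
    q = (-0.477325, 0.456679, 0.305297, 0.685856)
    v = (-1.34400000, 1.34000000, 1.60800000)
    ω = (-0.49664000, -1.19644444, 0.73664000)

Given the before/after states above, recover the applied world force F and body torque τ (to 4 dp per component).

ω₁ − ω₀ = (-0.09664000, 0.00355556, -0.06336000)
ω₀×(Iω₀) = (-0.0192, 0.0320, 0.0384)
applied torque τ = (-0.1400, 0.0400, -0.1200)
v₁ − v₀ = (0.05600000, 0.04000000, 0.00800000)
m·(v₁−v₀)/dt = (0.7000, 0.5000, 0.1000)

F = (0.7000, 0.5000, 0.1000)
τ = (-0.1400, 0.0400, -0.1200)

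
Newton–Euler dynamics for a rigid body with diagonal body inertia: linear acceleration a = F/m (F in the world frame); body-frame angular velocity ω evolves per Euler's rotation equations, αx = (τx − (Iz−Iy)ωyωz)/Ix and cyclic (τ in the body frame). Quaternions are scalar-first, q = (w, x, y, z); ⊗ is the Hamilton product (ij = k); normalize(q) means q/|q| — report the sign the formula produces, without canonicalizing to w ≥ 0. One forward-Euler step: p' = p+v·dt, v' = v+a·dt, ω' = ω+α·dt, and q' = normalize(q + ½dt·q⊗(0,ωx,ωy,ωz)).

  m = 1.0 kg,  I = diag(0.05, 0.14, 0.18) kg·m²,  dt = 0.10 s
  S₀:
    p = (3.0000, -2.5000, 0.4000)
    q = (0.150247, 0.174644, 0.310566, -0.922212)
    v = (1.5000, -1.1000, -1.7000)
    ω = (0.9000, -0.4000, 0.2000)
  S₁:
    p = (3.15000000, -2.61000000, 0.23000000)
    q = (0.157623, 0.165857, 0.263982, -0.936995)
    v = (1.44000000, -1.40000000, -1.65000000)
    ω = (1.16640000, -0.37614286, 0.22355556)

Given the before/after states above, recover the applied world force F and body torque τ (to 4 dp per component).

F = (-0.6000, -3.0000, 0.5000)
τ = (0.1300, 0.0100, 0.0100)

Δv = v₁−v₀ = (-0.06000000, -0.30000000, 0.05000000)
m·(v₁−v₀)/dt = (-0.6000, -3.0000, 0.5000)
ω₁ − ω₀ = (0.26640000, 0.02385714, 0.02355556)
precession coupling = (-0.0032, -0.0234, -0.0324)
τ = I·(Δω/dt) + ω₀×(Iω₀) = (0.1300, 0.0100, 0.0100)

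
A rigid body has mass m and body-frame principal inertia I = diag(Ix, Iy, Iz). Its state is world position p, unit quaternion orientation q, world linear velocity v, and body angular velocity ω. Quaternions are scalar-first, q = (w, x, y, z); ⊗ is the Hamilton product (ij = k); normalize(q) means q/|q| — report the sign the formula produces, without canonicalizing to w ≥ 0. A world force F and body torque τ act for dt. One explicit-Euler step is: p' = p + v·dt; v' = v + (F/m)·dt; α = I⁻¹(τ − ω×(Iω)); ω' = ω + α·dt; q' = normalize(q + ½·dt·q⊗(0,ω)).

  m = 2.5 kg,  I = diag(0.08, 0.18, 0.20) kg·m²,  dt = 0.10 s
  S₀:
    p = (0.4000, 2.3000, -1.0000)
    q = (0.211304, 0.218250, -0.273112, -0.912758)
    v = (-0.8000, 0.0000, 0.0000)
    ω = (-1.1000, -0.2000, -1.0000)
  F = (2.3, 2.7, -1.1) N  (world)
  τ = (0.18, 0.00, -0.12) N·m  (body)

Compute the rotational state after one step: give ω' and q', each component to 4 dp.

ω×(Iω) gyroscopic = (0.0040, -0.1320, 0.0220)
(τ − ω×Iω)/I = (2.2000, 0.7333, -0.7100)
new body rate ω' = (-0.8800, -0.1267, -1.0710)
2q̇ = q⊗(0,ω) = (-0.7273054, -0.1418740, 1.1800230, -0.5553772)
q + ½dt·q⊗(0,ω), renormalized = (0.1744, 0.2106, -0.2135, -0.9379)

ω' = (-0.8800, -0.1267, -1.0710)
q' = (0.1744, 0.2106, -0.2135, -0.9379)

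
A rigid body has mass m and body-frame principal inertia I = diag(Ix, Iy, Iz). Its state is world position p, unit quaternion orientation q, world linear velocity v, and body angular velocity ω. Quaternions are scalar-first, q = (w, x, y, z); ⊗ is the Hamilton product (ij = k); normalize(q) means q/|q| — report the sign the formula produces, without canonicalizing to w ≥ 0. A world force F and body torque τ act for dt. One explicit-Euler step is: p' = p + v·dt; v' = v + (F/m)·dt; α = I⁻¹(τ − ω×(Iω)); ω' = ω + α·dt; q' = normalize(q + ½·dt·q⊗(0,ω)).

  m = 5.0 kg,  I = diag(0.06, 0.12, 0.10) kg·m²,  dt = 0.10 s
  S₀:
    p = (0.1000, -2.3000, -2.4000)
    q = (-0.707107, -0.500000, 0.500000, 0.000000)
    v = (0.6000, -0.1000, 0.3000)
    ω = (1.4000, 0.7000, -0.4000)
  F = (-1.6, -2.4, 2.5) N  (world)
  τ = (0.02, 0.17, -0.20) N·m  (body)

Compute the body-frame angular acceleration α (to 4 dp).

α = (0.2400, 1.2300, -2.5880)

gyro term ω×Iω = (0.0056, 0.0224, 0.0588)
angular accel α = (0.2400, 1.2300, -2.5880)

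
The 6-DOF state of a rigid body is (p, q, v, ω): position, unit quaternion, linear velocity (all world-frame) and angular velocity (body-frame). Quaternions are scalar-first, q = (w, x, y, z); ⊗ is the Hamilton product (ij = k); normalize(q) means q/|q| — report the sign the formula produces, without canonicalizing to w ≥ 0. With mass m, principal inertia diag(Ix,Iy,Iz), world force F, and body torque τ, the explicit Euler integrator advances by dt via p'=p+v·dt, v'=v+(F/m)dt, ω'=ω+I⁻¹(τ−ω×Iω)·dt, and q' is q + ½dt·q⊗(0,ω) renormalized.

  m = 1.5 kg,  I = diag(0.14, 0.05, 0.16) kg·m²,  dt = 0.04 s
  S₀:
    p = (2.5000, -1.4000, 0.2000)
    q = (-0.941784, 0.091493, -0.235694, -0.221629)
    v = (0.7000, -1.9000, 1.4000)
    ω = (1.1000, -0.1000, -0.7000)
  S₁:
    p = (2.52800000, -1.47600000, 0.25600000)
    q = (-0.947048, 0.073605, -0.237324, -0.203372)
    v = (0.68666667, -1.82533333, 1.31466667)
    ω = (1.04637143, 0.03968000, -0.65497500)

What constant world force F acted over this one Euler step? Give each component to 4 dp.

F = (-0.5000, 2.8000, -3.2000)

velocity change Δv = (-0.01333333, 0.07466667, -0.08533333)
m·(v₁−v₀)/dt = (-0.5000, 2.8000, -3.2000)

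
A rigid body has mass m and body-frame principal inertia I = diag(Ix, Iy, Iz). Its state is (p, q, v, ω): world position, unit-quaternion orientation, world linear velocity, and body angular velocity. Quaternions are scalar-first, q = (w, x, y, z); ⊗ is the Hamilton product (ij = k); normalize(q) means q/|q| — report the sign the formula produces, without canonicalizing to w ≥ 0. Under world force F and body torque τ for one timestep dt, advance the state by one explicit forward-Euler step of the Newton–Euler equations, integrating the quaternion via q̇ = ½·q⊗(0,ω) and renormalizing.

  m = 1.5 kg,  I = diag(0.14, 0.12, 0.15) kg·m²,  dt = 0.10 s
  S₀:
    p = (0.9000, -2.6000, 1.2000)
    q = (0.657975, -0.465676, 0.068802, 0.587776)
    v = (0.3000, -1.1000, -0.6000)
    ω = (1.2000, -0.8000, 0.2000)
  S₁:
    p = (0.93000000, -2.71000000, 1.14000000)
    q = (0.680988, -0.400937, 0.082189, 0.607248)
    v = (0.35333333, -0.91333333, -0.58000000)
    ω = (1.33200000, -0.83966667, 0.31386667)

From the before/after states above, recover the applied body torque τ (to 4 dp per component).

ω₁ − ω₀ = (0.13200000, -0.03966667, 0.11386667)
precession coupling = (-0.0048, -0.0024, 0.0192)
τ = I·(Δω/dt) + ω₀×(Iω₀) = (0.1800, -0.0500, 0.1900)

τ = (0.1800, -0.0500, 0.1900)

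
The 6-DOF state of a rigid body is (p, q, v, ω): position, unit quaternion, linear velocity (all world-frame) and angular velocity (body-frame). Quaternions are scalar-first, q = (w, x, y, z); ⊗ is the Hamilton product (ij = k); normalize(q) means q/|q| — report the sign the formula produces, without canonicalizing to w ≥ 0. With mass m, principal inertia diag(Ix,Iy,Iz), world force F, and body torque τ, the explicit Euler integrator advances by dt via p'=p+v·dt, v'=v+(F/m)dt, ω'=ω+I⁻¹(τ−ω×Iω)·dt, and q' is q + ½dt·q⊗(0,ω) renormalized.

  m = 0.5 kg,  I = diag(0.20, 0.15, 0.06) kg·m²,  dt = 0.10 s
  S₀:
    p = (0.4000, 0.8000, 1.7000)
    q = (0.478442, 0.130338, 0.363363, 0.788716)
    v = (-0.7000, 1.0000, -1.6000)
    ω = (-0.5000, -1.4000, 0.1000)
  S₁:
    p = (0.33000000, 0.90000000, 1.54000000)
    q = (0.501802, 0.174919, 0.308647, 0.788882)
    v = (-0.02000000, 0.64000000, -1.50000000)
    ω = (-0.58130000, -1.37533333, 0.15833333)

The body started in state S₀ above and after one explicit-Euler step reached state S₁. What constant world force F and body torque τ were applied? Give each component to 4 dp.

ω₁ − ω₀ = (-0.08130000, 0.02466667, 0.05833333)
precession coupling = (0.0126, -0.0070, -0.0350)
τ = I·(Δω/dt) + ω₀×(Iω₀) = (-0.1500, 0.0300, 0.0000)
velocity change Δv = (0.68000000, -0.36000000, 0.10000000)
F = m·Δv/dt = (3.4000, -1.8000, 0.5000)

F = (3.4000, -1.8000, 0.5000)
τ = (-0.1500, 0.0300, 0.0000)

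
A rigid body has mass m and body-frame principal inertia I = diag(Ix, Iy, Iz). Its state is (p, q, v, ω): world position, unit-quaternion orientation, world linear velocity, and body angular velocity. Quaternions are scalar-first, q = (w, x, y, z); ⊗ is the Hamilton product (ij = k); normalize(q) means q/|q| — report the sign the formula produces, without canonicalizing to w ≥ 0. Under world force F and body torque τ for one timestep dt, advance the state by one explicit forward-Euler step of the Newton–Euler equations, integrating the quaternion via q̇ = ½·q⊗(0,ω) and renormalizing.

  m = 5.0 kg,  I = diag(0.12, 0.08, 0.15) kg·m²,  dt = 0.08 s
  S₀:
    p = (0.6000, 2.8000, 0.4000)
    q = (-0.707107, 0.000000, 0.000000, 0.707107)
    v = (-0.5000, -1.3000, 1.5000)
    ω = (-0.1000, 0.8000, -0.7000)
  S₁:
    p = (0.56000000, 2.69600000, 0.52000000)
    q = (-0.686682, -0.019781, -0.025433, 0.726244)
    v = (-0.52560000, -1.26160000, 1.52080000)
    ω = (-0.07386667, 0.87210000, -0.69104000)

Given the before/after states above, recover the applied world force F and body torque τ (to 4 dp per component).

v₁ − v₀ = (-0.02560000, 0.03840000, 0.02080000)
applied force F = (-1.6000, 2.4000, 1.3000)
ω₁ − ω₀ = (0.02613333, 0.07210000, 0.00896000)
I·α + gyro = (0.0000, 0.0700, 0.0200)

F = (-1.6000, 2.4000, 1.3000)
τ = (0.0000, 0.0700, 0.0200)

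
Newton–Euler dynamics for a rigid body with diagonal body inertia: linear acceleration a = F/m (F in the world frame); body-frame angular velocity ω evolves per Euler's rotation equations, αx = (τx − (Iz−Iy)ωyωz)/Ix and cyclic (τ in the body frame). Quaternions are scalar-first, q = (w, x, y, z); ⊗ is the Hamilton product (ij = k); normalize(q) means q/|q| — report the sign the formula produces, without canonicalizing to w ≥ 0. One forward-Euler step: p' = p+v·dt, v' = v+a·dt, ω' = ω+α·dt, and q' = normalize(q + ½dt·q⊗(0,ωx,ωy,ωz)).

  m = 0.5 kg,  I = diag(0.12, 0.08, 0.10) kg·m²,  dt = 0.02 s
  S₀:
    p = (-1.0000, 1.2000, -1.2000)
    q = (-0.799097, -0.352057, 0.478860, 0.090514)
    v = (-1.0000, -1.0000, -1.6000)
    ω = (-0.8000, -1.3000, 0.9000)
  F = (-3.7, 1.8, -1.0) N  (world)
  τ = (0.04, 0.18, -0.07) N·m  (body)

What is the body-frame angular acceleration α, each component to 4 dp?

ω×(Iω) gyroscopic = (-0.0234, -0.0144, -0.0416)
angular accel α = (0.5283, 2.4300, -0.2840)

α = (0.5283, 2.4300, -0.2840)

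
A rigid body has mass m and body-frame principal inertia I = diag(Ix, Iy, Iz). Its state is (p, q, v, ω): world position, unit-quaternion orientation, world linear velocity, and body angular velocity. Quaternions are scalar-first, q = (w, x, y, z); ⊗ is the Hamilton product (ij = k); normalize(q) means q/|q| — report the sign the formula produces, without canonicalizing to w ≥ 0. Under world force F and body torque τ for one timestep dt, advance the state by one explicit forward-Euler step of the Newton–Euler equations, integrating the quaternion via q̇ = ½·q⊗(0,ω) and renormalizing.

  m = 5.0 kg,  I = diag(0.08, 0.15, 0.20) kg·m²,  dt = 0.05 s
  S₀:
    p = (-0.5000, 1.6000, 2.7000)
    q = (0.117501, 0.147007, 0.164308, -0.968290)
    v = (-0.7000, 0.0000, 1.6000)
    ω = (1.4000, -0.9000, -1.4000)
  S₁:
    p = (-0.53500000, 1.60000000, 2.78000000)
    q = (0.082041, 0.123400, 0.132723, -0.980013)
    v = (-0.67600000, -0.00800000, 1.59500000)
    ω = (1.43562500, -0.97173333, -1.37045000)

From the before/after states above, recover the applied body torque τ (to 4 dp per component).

τ = (0.1200, 0.0200, 0.0300)

Δω = ω₁−ω₀ = (0.03562500, -0.07173333, 0.02955000)
gyro term ω₀×Iω₀ = (0.0630, 0.2352, -0.0882)
I·α + gyro = (0.1200, 0.0200, 0.0300)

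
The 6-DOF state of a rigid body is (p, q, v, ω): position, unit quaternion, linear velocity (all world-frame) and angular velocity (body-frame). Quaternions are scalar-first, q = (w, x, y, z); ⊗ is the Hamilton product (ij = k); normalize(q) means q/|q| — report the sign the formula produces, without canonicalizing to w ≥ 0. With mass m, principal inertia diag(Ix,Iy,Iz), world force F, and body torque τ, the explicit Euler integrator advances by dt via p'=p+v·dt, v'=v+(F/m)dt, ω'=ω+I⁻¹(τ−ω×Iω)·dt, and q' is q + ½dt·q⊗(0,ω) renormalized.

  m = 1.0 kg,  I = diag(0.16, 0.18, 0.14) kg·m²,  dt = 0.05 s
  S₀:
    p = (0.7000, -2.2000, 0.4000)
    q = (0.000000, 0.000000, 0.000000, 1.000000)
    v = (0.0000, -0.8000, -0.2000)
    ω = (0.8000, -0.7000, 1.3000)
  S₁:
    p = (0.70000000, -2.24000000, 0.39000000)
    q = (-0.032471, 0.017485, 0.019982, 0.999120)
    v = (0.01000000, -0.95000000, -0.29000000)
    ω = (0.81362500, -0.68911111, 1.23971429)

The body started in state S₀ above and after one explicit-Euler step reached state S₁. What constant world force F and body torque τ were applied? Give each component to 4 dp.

F = (0.2000, -3.0000, -1.8000)
τ = (0.0800, 0.0600, -0.1800)

rate change Δω = (0.01362500, 0.01088889, -0.06028571)
gyro term ω₀×Iω₀ = (0.0364, 0.0208, -0.0112)
I·α + gyro = (0.0800, 0.0600, -0.1800)
v₁ − v₀ = (0.01000000, -0.15000000, -0.09000000)
m·(v₁−v₀)/dt = (0.2000, -3.0000, -1.8000)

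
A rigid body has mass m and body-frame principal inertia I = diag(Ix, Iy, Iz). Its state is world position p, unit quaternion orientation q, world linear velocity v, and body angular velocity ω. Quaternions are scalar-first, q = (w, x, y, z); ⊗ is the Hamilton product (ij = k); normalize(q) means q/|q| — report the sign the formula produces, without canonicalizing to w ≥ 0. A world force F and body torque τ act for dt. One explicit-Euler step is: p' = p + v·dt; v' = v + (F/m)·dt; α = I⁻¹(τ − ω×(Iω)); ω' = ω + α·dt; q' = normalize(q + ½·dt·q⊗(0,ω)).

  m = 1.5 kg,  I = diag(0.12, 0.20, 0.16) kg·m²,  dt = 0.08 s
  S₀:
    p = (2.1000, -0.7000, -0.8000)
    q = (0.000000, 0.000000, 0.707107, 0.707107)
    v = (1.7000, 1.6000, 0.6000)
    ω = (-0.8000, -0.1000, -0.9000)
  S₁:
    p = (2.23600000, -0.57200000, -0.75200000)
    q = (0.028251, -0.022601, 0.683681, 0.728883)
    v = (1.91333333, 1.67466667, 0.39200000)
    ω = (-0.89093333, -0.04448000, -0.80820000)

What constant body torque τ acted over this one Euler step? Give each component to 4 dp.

ω₁ − ω₀ = (-0.09093333, 0.05552000, 0.09180000)
precession coupling = (-0.0036, -0.0288, 0.0064)
I·α + gyro = (-0.1400, 0.1100, 0.1900)

τ = (-0.1400, 0.1100, 0.1900)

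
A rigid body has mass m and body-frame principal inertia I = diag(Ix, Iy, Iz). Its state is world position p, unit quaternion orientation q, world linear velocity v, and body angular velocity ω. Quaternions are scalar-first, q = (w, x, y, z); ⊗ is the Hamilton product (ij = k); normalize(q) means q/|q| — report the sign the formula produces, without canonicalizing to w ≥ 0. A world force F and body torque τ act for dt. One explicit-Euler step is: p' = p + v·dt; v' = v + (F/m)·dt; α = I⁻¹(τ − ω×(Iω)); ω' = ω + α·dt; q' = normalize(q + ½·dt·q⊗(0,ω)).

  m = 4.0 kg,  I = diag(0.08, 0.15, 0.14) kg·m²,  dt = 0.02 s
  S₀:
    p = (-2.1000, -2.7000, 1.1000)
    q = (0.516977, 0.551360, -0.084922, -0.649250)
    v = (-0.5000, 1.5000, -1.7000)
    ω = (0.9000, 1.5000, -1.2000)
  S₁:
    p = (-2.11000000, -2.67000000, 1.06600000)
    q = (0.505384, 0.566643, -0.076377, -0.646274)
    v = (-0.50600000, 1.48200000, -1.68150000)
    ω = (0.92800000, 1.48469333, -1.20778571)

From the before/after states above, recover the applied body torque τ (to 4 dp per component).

rate change Δω = (0.02800000, -0.01530667, -0.00778571)
applied torque τ = (0.1300, -0.0500, 0.0400)

τ = (0.1300, -0.0500, 0.0400)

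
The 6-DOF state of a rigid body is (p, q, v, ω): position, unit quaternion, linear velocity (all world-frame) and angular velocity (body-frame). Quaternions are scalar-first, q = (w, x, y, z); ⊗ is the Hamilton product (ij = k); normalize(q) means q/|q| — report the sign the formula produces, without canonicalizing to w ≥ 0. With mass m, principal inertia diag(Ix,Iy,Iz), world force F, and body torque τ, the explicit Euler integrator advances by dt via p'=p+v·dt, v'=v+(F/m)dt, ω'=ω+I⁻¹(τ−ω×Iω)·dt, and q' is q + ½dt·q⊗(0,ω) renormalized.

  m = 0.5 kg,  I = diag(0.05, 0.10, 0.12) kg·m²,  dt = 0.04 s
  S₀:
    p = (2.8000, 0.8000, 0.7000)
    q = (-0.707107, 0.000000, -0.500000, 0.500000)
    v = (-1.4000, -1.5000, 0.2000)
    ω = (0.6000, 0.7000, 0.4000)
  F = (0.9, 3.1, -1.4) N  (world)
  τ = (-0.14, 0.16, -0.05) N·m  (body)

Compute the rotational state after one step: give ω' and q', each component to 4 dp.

ω' = (0.4835, 0.7707, 0.3763)
q' = (-0.7040, -0.0195, -0.5038, 0.5002)

ω×(Iω) gyroscopic = (0.0056, -0.0168, 0.0210)
(τ − ω×Iω)/I = (-2.9120, 1.7680, -0.5917)
new body rate ω' = (0.4835, 0.7707, 0.3763)
q⊗(0,ω) = (0.1500000, -0.9742642, -0.1949749, 0.0171572)
q' = normalize(q + ½dt·q⊗(0,ω)) = (-0.7040, -0.0195, -0.5038, 0.5002)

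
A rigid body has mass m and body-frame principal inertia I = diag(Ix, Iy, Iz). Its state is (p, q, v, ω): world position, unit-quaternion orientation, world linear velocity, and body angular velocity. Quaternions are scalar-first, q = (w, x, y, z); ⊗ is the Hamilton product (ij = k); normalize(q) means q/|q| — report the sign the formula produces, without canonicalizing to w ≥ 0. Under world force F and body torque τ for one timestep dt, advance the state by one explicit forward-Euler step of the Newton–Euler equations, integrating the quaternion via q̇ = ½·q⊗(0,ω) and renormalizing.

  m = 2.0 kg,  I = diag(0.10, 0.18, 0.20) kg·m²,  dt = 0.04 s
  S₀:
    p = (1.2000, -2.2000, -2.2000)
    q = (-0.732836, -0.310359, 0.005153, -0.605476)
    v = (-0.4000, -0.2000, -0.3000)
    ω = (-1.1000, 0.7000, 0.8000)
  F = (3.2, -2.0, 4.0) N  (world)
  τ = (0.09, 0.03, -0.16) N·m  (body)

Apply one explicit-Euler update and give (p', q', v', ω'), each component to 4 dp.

p' = (1.1840, -2.2080, -2.2120)
q' = (-0.7297, -0.2855, 0.0132, -0.6211)
v' = (-0.3360, -0.2400, -0.2200)
ω' = (-1.0685, 0.6871, 0.7803)

a = F/m = (1.6000, -1.0000, 2.0000)
p' = p + v·dt = (1.1840, -2.2080, -2.2120)
new velocity v' = (-0.3360, -0.2400, -0.2200)
ω×(Iω) gyroscopic = (0.0112, 0.0880, -0.0616)
(τ − ω×Iω)/I = (0.7880, -0.3222, -0.4920)
ω' = ω + α·dt = (-1.0685, 0.6871, 0.7803)
Hamilton product q⊗(0,ω) = (0.1393788, 1.2340752, 0.4013256, -0.7978518)
updated quaternion q' = (-0.7297, -0.2855, 0.0132, -0.6211)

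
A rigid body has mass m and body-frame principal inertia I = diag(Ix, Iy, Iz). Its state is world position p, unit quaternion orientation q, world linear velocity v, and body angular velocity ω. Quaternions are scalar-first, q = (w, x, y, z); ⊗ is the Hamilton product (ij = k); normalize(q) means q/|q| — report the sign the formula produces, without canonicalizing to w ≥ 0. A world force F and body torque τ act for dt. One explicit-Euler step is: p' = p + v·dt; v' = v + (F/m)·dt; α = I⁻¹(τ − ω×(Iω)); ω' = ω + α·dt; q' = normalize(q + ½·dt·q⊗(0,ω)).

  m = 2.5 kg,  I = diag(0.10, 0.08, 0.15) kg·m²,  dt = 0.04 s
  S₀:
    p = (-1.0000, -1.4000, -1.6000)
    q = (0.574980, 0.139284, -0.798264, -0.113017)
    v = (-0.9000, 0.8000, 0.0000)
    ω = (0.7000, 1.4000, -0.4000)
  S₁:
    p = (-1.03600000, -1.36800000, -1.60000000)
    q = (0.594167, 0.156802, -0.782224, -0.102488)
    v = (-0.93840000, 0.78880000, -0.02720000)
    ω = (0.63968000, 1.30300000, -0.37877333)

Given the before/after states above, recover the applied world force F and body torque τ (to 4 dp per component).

F = (-2.4000, -0.7000, -1.7000)
τ = (-0.1900, -0.1800, 0.0600)

Δω = ω₁−ω₀ = (-0.06032000, -0.09700000, 0.02122667)
ω₀×(Iω₀) = (-0.0392, 0.0140, -0.0196)
τ = I·(Δω/dt) + ω₀×(Iω₀) = (-0.1900, -0.1800, 0.0600)
Δv = v₁−v₀ = (-0.03840000, -0.01120000, -0.02720000)
F = m·Δv/dt = (-2.4000, -0.7000, -1.7000)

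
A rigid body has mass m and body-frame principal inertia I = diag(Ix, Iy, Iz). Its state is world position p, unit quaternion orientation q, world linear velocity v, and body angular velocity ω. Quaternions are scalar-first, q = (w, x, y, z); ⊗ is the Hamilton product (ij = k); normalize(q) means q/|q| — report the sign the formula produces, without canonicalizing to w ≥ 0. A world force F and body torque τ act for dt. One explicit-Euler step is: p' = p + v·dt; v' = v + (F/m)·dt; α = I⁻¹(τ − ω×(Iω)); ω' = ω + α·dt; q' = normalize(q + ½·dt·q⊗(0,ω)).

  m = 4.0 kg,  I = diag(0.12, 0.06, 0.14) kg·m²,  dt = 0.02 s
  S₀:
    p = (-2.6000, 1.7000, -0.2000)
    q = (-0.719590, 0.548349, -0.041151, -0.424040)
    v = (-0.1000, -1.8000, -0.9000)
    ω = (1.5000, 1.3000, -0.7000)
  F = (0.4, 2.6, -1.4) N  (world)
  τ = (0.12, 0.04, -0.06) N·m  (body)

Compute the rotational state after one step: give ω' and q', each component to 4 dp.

angular accel α = (1.6067, 0.3167, 0.4071)
ω' = ω + α·dt = (1.5321, 1.3063, -0.6919)
Hamilton product q⊗(0,ω) = (-1.0658552, -0.4993273, -1.1876827, 1.2782932)
q + ½dt·q⊗(0,ω), renormalized = (-0.7301, 0.5432, -0.0530, -0.4112)

ω' = (1.5321, 1.3063, -0.6919)
q' = (-0.7301, 0.5432, -0.0530, -0.4112)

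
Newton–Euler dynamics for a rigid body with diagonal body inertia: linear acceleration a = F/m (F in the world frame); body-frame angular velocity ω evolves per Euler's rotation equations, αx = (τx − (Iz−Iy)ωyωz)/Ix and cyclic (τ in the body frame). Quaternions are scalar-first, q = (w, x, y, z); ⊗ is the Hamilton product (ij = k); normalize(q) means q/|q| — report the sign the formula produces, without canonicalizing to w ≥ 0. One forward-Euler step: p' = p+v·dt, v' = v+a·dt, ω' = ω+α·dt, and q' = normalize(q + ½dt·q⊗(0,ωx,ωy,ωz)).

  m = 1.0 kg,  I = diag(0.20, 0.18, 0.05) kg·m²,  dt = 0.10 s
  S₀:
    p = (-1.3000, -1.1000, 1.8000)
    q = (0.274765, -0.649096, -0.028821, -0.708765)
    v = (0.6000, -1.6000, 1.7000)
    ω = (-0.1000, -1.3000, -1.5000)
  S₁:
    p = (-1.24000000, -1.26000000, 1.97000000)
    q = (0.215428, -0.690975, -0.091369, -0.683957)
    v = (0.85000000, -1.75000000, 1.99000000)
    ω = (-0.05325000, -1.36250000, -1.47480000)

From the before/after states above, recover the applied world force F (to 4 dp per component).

Δv = v₁−v₀ = (0.25000000, -0.15000000, 0.29000000)
applied force F = (2.5000, -1.5000, 2.9000)

F = (2.5000, -1.5000, 2.9000)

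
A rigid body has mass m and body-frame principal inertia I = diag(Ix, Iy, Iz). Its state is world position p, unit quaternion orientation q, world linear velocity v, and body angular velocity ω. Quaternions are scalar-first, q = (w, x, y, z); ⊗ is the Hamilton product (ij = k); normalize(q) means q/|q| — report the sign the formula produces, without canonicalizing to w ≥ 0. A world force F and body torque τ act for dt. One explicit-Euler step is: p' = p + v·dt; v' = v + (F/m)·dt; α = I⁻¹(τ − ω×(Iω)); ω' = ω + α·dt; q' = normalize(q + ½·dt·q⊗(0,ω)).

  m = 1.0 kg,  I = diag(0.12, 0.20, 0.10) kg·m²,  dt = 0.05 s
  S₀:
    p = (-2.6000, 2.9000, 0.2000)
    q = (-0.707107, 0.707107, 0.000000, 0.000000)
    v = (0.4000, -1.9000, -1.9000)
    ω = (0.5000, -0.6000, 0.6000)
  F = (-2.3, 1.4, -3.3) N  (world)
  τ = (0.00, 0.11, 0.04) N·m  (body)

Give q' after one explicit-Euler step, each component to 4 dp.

q' = (-0.7157, 0.6981, 0.0000, -0.0212)

Hamilton product q⊗(0,ω) = (-0.3535535, -0.3535535, 0.0000000, -0.8485284)
updated quaternion q' = (-0.7157, 0.6981, 0.0000, -0.0212)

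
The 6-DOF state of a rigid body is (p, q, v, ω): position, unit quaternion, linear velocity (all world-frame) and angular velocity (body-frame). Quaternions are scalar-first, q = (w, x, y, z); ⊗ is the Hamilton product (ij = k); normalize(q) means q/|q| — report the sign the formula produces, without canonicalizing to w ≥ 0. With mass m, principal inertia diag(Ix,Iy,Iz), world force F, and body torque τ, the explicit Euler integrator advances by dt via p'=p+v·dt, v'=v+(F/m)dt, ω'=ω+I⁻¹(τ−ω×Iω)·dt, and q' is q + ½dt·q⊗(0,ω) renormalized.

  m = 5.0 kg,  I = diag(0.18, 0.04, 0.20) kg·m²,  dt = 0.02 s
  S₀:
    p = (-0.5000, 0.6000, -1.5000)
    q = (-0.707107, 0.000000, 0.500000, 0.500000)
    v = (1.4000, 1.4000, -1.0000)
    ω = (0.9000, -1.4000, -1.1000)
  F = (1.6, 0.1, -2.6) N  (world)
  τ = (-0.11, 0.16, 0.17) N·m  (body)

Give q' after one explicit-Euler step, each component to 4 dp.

Hamilton product q⊗(0,ω) = (1.2500000, -0.4863963, 1.4399498, 0.3278177)
updated quaternion q' = (-0.6945, -0.0049, 0.5143, 0.5032)

q' = (-0.6945, -0.0049, 0.5143, 0.5032)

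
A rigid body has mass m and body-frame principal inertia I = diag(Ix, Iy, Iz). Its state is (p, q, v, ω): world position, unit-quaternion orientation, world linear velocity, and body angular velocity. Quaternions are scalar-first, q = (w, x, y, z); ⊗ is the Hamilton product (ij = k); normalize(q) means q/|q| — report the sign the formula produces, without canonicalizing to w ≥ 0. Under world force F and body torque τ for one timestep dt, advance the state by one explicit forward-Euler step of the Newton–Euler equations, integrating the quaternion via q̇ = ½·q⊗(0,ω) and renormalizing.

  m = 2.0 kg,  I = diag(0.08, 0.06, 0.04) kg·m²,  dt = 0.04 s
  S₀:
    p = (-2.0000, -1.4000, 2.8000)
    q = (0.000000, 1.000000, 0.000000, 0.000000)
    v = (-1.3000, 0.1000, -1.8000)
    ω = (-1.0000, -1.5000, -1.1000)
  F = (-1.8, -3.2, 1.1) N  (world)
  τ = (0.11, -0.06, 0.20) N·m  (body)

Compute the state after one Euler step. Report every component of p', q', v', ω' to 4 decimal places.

new position p' = (-2.0520, -1.3960, 2.7280)
new velocity v' = (-1.3360, 0.0360, -1.7780)
α = I⁻¹(τ − ω×Iω) = (1.7875, -1.7333, 5.7500)
new body rate ω' = (-0.9285, -1.5693, -0.8700)
Hamilton product q⊗(0,ω) = (1.0000000, 0.0000000, 1.1000000, -1.5000000)
updated quaternion q' = (0.0200, 0.9991, 0.0220, -0.0300)

p' = (-2.0520, -1.3960, 2.7280)
q' = (0.0200, 0.9991, 0.0220, -0.0300)
v' = (-1.3360, 0.0360, -1.7780)
ω' = (-0.9285, -1.5693, -0.8700)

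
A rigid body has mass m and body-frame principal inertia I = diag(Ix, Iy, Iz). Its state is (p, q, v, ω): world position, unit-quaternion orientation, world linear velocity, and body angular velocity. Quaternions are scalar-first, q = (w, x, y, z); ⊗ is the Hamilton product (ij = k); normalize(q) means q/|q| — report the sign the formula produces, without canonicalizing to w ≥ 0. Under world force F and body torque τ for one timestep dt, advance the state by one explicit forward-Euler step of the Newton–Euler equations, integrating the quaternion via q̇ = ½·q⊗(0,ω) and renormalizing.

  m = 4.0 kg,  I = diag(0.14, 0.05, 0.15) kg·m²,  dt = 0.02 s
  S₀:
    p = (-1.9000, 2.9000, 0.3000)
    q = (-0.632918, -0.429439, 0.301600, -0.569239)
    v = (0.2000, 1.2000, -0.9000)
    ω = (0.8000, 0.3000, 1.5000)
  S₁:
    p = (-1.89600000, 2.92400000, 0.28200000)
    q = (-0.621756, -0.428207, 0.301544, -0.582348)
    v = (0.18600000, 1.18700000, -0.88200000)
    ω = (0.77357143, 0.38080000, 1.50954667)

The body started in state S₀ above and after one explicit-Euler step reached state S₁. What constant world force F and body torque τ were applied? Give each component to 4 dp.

rate change Δω = (-0.02642857, 0.08080000, 0.00954667)
gyro term ω₀×Iω₀ = (0.0450, -0.0120, -0.0216)
applied torque τ = (-0.1400, 0.1900, 0.0500)
velocity change Δv = (-0.01400000, -0.01300000, 0.01800000)
F = m·Δv/dt = (-2.8000, -2.6000, 3.6000)

F = (-2.8000, -2.6000, 3.6000)
τ = (-0.1400, 0.1900, 0.0500)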